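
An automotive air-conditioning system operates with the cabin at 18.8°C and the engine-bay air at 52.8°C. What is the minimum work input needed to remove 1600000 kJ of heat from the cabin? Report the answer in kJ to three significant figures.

In absolute terms T_C = 291.95 K and T_H = 325.95 K, so ΔT = 34.00 K.
The reversible limit is COP_R = T_C/ΔT = 8.587, so W_min = Q_C/COP = Q_C·ΔT/T_C.
W_min = 1600000 × 34.00/291.95 = 186300 kJ.

186000 kJ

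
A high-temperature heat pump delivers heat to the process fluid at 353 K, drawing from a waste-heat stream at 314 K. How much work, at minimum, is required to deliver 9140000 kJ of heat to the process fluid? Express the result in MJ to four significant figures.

The reservoir spacing is ΔT = 353 − 314 = 39.00 K.
The reversible limit is COP_HP = T_H/ΔT = 9.051, so W_min = Q_H/COP = Q_H·ΔT/T_H.
W_min = 9140000 × 39.00/353.00 = 1010000 kJ = 1010 MJ.

1010 MJ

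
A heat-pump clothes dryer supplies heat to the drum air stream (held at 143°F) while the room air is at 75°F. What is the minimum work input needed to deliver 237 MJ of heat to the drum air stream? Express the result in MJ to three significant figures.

26.7 MJ

In absolute terms T_C = 297.04 K and T_H = 334.82 K, so ΔT = 37.78 K.
The reversible limit is COP_HP = T_H/ΔT = 8.863, so W_min = Q_H/COP = Q_H·ΔT/T_H.
W_min = 237.0 × 37.78/334.82 = 26.74 MJ.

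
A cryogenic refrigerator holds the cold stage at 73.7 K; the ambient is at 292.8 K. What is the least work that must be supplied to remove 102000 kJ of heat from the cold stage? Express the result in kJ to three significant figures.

The reservoir spacing is ΔT = 292.8 − 73.7 = 219.1 K.
The reversible limit is COP_R = T_C/ΔT = 0.3364, so W_min = Q_C/COP = Q_C·ΔT/T_C.
W_min = 102000 × 219.1/73.70 = 303200 kJ.

303000 kJ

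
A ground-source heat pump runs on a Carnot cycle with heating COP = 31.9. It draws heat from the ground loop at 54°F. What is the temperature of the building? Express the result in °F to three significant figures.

COP_HP = T_H/(T_H − T_C) rearranges to T_H = COP·T_C/(COP − 1).
With T_C = 285.37 K, T_H = 31.9 × 285.37/30.90 = 294.61 K.
Converting, 294.61 K = 70.62°F.

70.6 °F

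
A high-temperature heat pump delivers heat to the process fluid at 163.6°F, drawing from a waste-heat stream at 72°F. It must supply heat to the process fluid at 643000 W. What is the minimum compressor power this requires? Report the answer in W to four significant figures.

In absolute terms T_C = 295.37 K and T_H = 346.26 K, so ΔT = 50.89 K.
COP_Carnot = T_H/ΔT = 346.26/50.89 = 6.804.
Ẇ_min = Q̇/COP_Carnot = 643000/6.804 = 94500 W.

94500 W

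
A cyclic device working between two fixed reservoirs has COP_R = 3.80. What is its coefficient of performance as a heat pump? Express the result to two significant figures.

The first law on one cycle gives Q_H = Q_C + W, so Q_H/W = Q_C/W + 1.
COP_HP = COP_R + 1 = 3.80 + 1 = 4.80.

4.8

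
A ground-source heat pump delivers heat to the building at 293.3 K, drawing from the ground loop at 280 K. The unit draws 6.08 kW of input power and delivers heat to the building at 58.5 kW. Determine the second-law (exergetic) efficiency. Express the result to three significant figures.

COP_actual = Q̇_H/Ẇ = 58.50/6.080 = 9.622.
The reservoir spacing is ΔT = 293.3 − 280 = 13.30 K.
COP_Carnot = T_H/ΔT = 293.30/13.30 = 22.05.
η_II = COP_actual/COP_Carnot = 9.622/22.05 = 0.4363.

0.436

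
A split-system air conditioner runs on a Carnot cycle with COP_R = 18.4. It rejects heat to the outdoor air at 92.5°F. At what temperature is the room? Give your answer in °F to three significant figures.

64.0 °F

For a Carnot refrigerator COP_R = T_C/(T_H − T_C), so T_C = COP·T_H/(1 + COP).
With T_H = 306.76 K, T_C = 18.4 × 306.76/19.40 = 290.95 K.
Converting, 290.95 K = 64.04°F.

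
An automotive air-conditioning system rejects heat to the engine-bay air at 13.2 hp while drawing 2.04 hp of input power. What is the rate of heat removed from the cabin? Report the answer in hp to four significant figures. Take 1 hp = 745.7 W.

For a cyclic device the first law requires Q̇_H = Q̇_C + Ẇ.
Q̇_C = Q̇_H − Ẇ = 11.16 hp.

11.16 hp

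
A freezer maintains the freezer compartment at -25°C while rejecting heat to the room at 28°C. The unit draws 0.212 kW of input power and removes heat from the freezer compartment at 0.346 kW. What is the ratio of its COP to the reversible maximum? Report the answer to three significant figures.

0.349

COP_actual = Q̇_C/Ẇ = 0.3460/0.2120 = 1.632.
In absolute terms T_C = 248.15 K and T_H = 301.15 K, so ΔT = 53.00 K.
COP_Carnot = T_C/ΔT = 248.15/53.00 = 4.682.
η_II = COP_actual/COP_Carnot = 1.632/4.682 = 0.3486.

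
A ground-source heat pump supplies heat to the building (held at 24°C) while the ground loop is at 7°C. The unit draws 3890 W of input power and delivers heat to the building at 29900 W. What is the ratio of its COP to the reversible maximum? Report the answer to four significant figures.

0.4397

COP_actual = Q̇_H/Ẇ = 29900/3890 = 7.686.
In absolute terms T_C = 280.15 K and T_H = 297.15 K, so ΔT = 17.00 K.
COP_Carnot = T_H/ΔT = 297.15/17.00 = 17.48.
η_II = COP_actual/COP_Carnot = 7.686/17.48 = 0.4397.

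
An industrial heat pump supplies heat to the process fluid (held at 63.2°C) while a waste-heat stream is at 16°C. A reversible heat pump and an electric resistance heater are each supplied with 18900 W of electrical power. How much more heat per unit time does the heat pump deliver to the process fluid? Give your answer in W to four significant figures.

115800 W

In absolute terms T_C = 289.15 K and T_H = 336.35 K, so ΔT = 47.20 K.
COP_Carnot = T_H/ΔT = 336.35/47.20 = 7.126.
The heat pump delivers Q̇_H = COP × Ẇ = 134700 W; the resistance heater delivers Ẇ = 18900 W.
Extra = (COP − 1)·Ẇ = 115800 W.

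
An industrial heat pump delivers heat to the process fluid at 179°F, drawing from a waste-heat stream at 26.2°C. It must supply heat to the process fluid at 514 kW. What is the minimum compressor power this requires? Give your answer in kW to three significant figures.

In absolute terms T_C = 299.35 K and T_H = 354.82 K, so ΔT = 55.47 K.
COP_Carnot = T_H/ΔT = 354.82/55.47 = 6.397.
Ẇ_min = Q̇/COP_Carnot = 514.0/6.397 = 80.35 kW.

80.4 kW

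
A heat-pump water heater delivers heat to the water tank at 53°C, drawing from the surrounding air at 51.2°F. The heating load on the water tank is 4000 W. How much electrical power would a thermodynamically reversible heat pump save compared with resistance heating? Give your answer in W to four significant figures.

In absolute terms T_C = 283.82 K and T_H = 326.15 K, so ΔT = 42.33 K.
COP_Carnot = T_H/ΔT = 326.15/42.33 = 7.704.
Resistance heating needs Ẇ_res = Q̇_H = 4000 W; the reversible heat pump needs only Ẇ_hp = Q̇_H/COP = 519.2 W.
Saving = 4000 − 519.2 = 3481 W.

3481 W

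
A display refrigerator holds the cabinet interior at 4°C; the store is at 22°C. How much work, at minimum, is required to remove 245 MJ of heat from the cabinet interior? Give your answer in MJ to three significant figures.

In absolute terms T_C = 277.15 K and T_H = 295.15 K, so ΔT = 18.00 K.
The reversible limit is COP_R = T_C/ΔT = 15.40, so W_min = Q_C/COP = Q_C·ΔT/T_C.
W_min = 245.0 × 18.00/277.15 = 15.91 MJ.

15.9 MJ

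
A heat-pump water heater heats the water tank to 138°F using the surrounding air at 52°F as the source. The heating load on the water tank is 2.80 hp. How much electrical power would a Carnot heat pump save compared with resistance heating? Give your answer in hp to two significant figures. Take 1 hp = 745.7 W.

In absolute terms T_C = 284.26 K and T_H = 332.04 K, so ΔT = 47.78 K.
COP_Carnot = T_H/ΔT = 332.04/47.78 = 6.950.
Resistance heating needs Ẇ_res = Q̇_H = 2.800 hp; the reversible heat pump needs only Ẇ_hp = Q̇_H/COP = 0.4029 hp.
Saving = 2.800 − 0.4029 = 2.397 hp.

2.4 hp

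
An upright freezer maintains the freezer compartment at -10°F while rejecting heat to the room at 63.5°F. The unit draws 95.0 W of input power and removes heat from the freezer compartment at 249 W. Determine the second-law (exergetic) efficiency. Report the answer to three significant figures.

0.428

COP_actual = Q̇_C/Ẇ = 249.0/95.00 = 2.621.
In absolute terms T_C = 249.82 K and T_H = 290.65 K, so ΔT = 40.83 K.
COP_Carnot = T_C/ΔT = 249.82/40.83 = 6.118.
η_II = COP_actual/COP_Carnot = 2.621/6.118 = 0.4284.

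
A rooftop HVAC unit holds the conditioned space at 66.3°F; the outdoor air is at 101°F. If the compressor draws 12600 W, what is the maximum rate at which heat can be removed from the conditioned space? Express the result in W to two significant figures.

190000 W

In absolute terms T_C = 292.21 K and T_H = 311.48 K, so ΔT = 19.28 K.
COP_Carnot = T_C/ΔT = 292.21/19.28 = 15.16.
Q̇_max = COP_Carnot × Ẇ = 15.16 × 12600 W = 191000 W.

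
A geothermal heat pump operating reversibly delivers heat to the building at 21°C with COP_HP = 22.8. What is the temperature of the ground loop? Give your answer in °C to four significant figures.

8.099 °C

COP_HP = T_H/(T_H − T_C) gives T_H − T_C = T_H/COP.
With T_H = 294.15 K, T_C = 294.15 × (1 − 1/22.8) = 281.25 K.
Converting, 281.25 K = 8.10°C.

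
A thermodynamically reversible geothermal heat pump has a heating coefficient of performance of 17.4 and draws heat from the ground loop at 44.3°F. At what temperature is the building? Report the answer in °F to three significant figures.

75.0 °F

COP_HP = T_H/(T_H − T_C) rearranges to T_H = COP·T_C/(COP − 1).
With T_C = 279.98 K, T_H = 17.4 × 279.98/16.40 = 297.06 K.
Converting, 297.06 K = 75.03°F.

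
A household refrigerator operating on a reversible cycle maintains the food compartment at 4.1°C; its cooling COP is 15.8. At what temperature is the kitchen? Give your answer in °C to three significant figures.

COP_R = T_C/(T_H − T_C) gives T_H − T_C = T_C/COP.
With T_C = 277.25 K, T_H = 277.25 × (1 + 1/15.8) = 294.80 K.
Converting, 294.80 K = 21.65°C.

21.6 °C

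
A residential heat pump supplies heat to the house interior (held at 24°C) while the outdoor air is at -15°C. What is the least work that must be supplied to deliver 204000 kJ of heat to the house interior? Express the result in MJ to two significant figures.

In absolute terms T_C = 258.15 K and T_H = 297.15 K, so ΔT = 39.00 K.
The reversible limit is COP_HP = T_H/ΔT = 7.619, so W_min = Q_H/COP = Q_H·ΔT/T_H.
W_min = 204000 × 39.00/297.15 = 26770 kJ = 26.77 MJ.

27 MJ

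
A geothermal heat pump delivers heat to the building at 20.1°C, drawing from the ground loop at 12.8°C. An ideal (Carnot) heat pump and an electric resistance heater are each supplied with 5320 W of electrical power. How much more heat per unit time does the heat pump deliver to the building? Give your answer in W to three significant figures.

208000 W

In absolute terms T_C = 285.95 K and T_H = 293.25 K, so ΔT = 7.300 K.
COP_Carnot = T_H/ΔT = 293.25/7.300 = 40.17.
The heat pump delivers Q̇_H = COP × Ẇ = 213700 W; the resistance heater delivers Ẇ = 5320 W.
Extra = (COP − 1)·Ẇ = 208400 W.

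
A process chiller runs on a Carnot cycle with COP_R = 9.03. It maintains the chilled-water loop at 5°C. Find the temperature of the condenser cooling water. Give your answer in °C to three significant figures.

COP_R = T_C/(T_H − T_C) gives T_H − T_C = T_C/COP.
With T_C = 278.15 K, T_H = 278.15 × (1 + 1/9.03) = 308.95 K.
Converting, 308.95 K = 35.80°C.

35.8 °C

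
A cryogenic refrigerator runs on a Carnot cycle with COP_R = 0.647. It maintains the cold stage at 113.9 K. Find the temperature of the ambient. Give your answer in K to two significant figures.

290 K

COP_R = T_C/(T_H − T_C) gives T_H − T_C = T_C/COP.
With T_C = 113.90 K, T_H = 113.90 × (1 + 1/0.647) = 289.94 K.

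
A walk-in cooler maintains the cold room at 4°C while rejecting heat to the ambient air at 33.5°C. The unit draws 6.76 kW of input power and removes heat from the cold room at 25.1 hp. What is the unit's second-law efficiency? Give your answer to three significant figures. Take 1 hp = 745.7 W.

Converting, Q̇_C = 25.10 hp = 18.72 kW, so COP_actual = Q̇_C/Ẇ = 18.72/6.760 = 2.769.
In absolute terms T_C = 277.15 K and T_H = 306.65 K, so ΔT = 29.50 K.
COP_Carnot = T_C/ΔT = 277.15/29.50 = 9.395.
η_II = COP_actual/COP_Carnot = 2.769/9.395 = 0.2947.

0.295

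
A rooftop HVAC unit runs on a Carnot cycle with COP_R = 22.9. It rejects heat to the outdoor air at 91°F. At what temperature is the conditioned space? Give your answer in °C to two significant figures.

20 °C

For a Carnot refrigerator COP_R = T_C/(T_H − T_C), so T_C = COP·T_H/(1 + COP).
With T_H = 305.93 K, T_C = 22.9 × 305.93/23.90 = 293.13 K.
Converting, 293.13 K = 19.98°C.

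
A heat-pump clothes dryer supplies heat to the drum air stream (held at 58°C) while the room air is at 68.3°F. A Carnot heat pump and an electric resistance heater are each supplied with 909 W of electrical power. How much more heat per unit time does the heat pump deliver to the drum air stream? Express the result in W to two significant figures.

In absolute terms T_C = 293.32 K and T_H = 331.15 K, so ΔT = 37.83 K.
COP_Carnot = T_H/ΔT = 331.15/37.83 = 8.753.
The heat pump delivers Q̇_H = COP × Ẇ = 7956 W; the resistance heater delivers Ẇ = 909.0 W.
Extra = (COP − 1)·Ẇ = 7047 W.

7000 W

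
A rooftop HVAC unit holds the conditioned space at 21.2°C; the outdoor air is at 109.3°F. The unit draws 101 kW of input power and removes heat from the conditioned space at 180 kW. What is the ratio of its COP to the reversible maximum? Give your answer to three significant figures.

COP_actual = Q̇_C/Ẇ = 180.0/101.0 = 1.782.
In absolute terms T_C = 294.35 K and T_H = 316.09 K, so ΔT = 21.74 K.
COP_Carnot = T_C/ΔT = 294.35/21.74 = 13.54.
η_II = COP_actual/COP_Carnot = 1.782/13.54 = 0.1317.

0.132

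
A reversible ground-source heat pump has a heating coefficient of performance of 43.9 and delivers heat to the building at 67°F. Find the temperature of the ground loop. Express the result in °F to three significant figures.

55.0 °F

COP_HP = T_H/(T_H − T_C) gives T_H − T_C = T_H/COP.
With T_H = 292.59 K, T_C = 292.59 × (1 − 1/43.9) = 285.93 K.
Converting, 285.93 K = 55.00°F.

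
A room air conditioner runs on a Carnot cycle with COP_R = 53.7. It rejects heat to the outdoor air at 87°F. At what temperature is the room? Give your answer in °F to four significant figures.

77.01 °F

For a Carnot refrigerator COP_R = T_C/(T_H − T_C), so T_C = COP·T_H/(1 + COP).
With T_H = 303.71 K, T_C = 53.7 × 303.71/54.70 = 298.15 K.
Converting, 298.15 K = 77.01°F.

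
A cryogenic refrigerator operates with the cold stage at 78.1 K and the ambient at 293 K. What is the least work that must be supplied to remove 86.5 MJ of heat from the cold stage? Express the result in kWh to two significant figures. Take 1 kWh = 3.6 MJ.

66 kWh

The reservoir spacing is ΔT = 293 − 78.1 = 214.9 K.
The reversible limit is COP_R = T_C/ΔT = 0.3634, so W_min = Q_C/COP = Q_C·ΔT/T_C.
W_min = 86.50 × 214.9/78.10 = 238.0 MJ = 66.11 kWh.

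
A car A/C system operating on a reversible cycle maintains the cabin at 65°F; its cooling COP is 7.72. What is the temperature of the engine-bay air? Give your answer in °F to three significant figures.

133 °F

COP_R = T_C/(T_H − T_C) gives T_H − T_C = T_C/COP.
With T_C = 291.48 K, T_H = 291.48 × (1 + 1/7.72) = 329.24 K.
Converting, 329.24 K = 132.96°F.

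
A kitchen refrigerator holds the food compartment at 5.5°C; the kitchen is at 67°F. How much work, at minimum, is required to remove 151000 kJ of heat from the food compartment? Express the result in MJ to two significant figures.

In absolute terms T_C = 278.65 K and T_H = 292.59 K, so ΔT = 13.94 K.
The reversible limit is COP_R = T_C/ΔT = 19.98, so W_min = Q_C/COP = Q_C·ΔT/T_C.
W_min = 151000 × 13.94/278.65 = 7556 kJ = 7.556 MJ.

7.6 MJ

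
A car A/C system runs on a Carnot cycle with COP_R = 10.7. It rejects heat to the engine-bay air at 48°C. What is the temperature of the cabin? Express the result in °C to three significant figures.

For a Carnot refrigerator COP_R = T_C/(T_H − T_C), so T_C = COP·T_H/(1 + COP).
With T_H = 321.15 K, T_C = 10.7 × 321.15/11.70 = 293.70 K.
Converting, 293.70 K = 20.55°C.

20.6 °C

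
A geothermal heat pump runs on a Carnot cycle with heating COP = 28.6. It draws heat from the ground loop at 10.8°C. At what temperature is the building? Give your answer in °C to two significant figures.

COP_HP = T_H/(T_H − T_C) rearranges to T_H = COP·T_C/(COP − 1).
With T_C = 283.95 K, T_H = 28.6 × 283.95/27.60 = 294.24 K.
Converting, 294.24 K = 21.09°C.

21 °C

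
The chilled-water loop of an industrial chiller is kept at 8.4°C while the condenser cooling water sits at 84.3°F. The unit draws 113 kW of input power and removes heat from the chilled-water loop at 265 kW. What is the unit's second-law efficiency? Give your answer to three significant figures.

0.172

COP_actual = Q̇_C/Ẇ = 265.0/113.0 = 2.345.
In absolute terms T_C = 281.55 K and T_H = 302.21 K, so ΔT = 20.66 K.
COP_Carnot = T_C/ΔT = 281.55/20.66 = 13.63.
η_II = COP_actual/COP_Carnot = 2.345/13.63 = 0.1720.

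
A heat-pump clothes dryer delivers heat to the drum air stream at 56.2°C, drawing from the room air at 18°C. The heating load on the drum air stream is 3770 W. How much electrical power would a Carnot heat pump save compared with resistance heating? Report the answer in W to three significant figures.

3330 W

In absolute terms T_C = 291.15 K and T_H = 329.35 K, so ΔT = 38.20 K.
COP_Carnot = T_H/ΔT = 329.35/38.20 = 8.622.
Resistance heating needs Ẇ_res = Q̇_H = 3770 W; the reversible heat pump needs only Ẇ_hp = Q̇_H/COP = 437.3 W.
Saving = 3770 − 437.3 = 3333 W.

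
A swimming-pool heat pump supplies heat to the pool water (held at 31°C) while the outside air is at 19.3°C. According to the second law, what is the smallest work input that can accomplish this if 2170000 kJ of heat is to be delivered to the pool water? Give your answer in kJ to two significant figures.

83000 kJ

In absolute terms T_C = 292.45 K and T_H = 304.15 K, so ΔT = 11.70 K.
The reversible limit is COP_HP = T_H/ΔT = 26.00, so W_min = Q_H/COP = Q_H·ΔT/T_H.
W_min = 2170000 × 11.70/304.15 = 83480 kJ.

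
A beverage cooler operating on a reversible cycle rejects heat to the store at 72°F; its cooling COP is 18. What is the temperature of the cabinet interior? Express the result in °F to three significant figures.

44.0 °F

For a Carnot refrigerator COP_R = T_C/(T_H − T_C), so T_C = COP·T_H/(1 + COP).
With T_H = 295.37 K, T_C = 18 × 295.37/19.00 = 279.83 K.
Converting, 279.83 K = 44.02°F.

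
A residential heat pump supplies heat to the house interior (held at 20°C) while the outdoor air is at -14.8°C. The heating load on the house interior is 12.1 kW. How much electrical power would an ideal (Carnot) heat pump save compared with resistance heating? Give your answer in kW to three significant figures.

In absolute terms T_C = 258.35 K and T_H = 293.15 K, so ΔT = 34.80 K.
COP_Carnot = T_H/ΔT = 293.15/34.80 = 8.424.
Resistance heating needs Ẇ_res = Q̇_H = 12.10 kW; the reversible heat pump needs only Ẇ_hp = Q̇_H/COP = 1.436 kW.
Saving = 12.10 − 1.436 = 10.66 kW.

10.7 kW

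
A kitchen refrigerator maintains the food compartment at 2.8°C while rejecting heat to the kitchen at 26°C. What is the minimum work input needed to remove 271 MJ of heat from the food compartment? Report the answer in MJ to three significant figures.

In absolute terms T_C = 275.95 K and T_H = 299.15 K, so ΔT = 23.20 K.
The reversible limit is COP_R = T_C/ΔT = 11.89, so W_min = Q_C/COP = Q_C·ΔT/T_C.
W_min = 271.0 × 23.20/275.95 = 22.78 MJ.

22.8 MJ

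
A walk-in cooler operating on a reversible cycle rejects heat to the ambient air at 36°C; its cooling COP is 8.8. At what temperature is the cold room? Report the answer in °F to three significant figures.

For a Carnot refrigerator COP_R = T_C/(T_H − T_C), so T_C = COP·T_H/(1 + COP).
With T_H = 309.15 K, T_C = 8.8 × 309.15/9.800 = 277.60 K.
Converting, 277.60 K = 40.02°F.

40.0 °F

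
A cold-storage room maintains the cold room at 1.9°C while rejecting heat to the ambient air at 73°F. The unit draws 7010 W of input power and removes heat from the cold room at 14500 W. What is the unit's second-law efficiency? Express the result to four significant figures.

COP_actual = Q̇_C/Ẇ = 14500/7010 = 2.068.
In absolute terms T_C = 275.05 K and T_H = 295.93 K, so ΔT = 20.88 K.
COP_Carnot = T_C/ΔT = 275.05/20.88 = 13.17.
η_II = COP_actual/COP_Carnot = 2.068/13.17 = 0.1570.

0.1570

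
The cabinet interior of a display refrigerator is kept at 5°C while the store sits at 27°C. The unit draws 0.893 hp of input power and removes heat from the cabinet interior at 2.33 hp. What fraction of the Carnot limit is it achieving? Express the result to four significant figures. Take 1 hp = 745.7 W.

COP_actual = Q̇_C/Ẇ = 2.330/0.8930 = 2.609.
In absolute terms T_C = 278.15 K and T_H = 300.15 K, so ΔT = 22.00 K.
COP_Carnot = T_C/ΔT = 278.15/22.00 = 12.64.
η_II = COP_actual/COP_Carnot = 2.609/12.64 = 0.2064.

0.2064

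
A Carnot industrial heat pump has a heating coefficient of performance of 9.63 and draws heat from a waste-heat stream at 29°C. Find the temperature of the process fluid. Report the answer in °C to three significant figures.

COP_HP = T_H/(T_H − T_C) rearranges to T_H = COP·T_C/(COP − 1).
With T_C = 302.15 K, T_H = 9.63 × 302.15/8.630 = 337.16 K.
Converting, 337.16 K = 64.01°C.

64.0 °C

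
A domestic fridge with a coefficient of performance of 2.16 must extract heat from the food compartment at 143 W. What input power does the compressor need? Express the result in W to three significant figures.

Ẇ = Q̇_C/COP = 143.0/2.16 = 66.20 W.

66.2 W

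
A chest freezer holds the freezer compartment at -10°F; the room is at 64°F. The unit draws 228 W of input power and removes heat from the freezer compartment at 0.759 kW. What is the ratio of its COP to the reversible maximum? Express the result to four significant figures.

Converting, Q̇_C = 0.7590 kW = 759.0 W, so COP_actual = Q̇_C/Ẇ = 759.0/228.0 = 3.329.
In absolute terms T_C = 249.82 K and T_H = 290.93 K, so ΔT = 41.11 K.
COP_Carnot = T_C/ΔT = 249.82/41.11 = 6.077.
η_II = COP_actual/COP_Carnot = 3.329/6.077 = 0.5478.

0.5478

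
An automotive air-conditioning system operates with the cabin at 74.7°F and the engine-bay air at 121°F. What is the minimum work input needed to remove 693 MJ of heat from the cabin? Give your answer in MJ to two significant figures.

60 MJ

In absolute terms T_C = 296.87 K and T_H = 322.59 K, so ΔT = 25.72 K.
The reversible limit is COP_R = T_C/ΔT = 11.54, so W_min = Q_C/COP = Q_C·ΔT/T_C.
W_min = 693.0 × 25.72/296.87 = 60.04 MJ.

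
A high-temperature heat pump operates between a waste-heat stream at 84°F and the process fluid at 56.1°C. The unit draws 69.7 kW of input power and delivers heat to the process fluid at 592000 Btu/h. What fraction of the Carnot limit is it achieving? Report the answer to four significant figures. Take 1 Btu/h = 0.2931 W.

0.2057

Converting, Q̇_H = 592000 Btu/h = 173.5 kW, so COP_actual = Q̇_H/Ẇ = 173.5/69.70 = 2.489.
In absolute terms T_C = 302.04 K and T_H = 329.25 K, so ΔT = 27.21 K.
COP_Carnot = T_H/ΔT = 329.25/27.21 = 12.10.
η_II = COP_actual/COP_Carnot = 2.489/12.10 = 0.2057.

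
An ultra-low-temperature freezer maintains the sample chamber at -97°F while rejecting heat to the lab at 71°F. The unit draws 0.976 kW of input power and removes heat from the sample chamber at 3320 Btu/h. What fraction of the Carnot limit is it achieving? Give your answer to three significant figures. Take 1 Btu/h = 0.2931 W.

Converting, Q̇_C = 3320 Btu/h = 0.9731 kW, so COP_actual = Q̇_C/Ẇ = 0.9731/0.9760 = 0.9970.
In absolute terms T_C = 201.48 K and T_H = 294.82 K, so ΔT = 93.33 K.
COP_Carnot = T_C/ΔT = 201.48/93.33 = 2.159.
η_II = COP_actual/COP_Carnot = 0.9970/2.159 = 0.4619.

0.462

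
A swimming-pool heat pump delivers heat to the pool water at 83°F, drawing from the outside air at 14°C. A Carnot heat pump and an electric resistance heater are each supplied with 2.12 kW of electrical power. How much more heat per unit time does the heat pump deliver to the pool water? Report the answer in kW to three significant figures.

In absolute terms T_C = 287.15 K and T_H = 301.48 K, so ΔT = 14.33 K.
COP_Carnot = T_H/ΔT = 301.48/14.33 = 21.03.
The heat pump delivers Q̇_H = COP × Ẇ = 44.59 kW; the resistance heater delivers Ẇ = 2.120 kW.
Extra = (COP − 1)·Ẇ = 42.47 kW.

42.5 kW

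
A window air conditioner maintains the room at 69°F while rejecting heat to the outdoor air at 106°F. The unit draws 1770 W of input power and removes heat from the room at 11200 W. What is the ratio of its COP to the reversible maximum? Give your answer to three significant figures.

COP_actual = Q̇_C/Ẇ = 11200/1770 = 6.328.
In absolute terms T_C = 293.71 K and T_H = 314.26 K, so ΔT = 20.56 K.
COP_Carnot = T_C/ΔT = 293.71/20.56 = 14.29.
η_II = COP_actual/COP_Carnot = 6.328/14.29 = 0.4429.

0.443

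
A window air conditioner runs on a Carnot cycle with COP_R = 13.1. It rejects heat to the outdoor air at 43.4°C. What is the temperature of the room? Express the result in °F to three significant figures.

For a Carnot refrigerator COP_R = T_C/(T_H − T_C), so T_C = COP·T_H/(1 + COP).
With T_H = 316.55 K, T_C = 13.1 × 316.55/14.10 = 294.10 K.
Converting, 294.10 K = 69.71°F.

69.7 °F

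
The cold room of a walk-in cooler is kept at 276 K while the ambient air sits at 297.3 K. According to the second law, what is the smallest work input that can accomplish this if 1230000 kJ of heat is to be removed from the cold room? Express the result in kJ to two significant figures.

95000 kJ

The reservoir spacing is ΔT = 297.3 − 276 = 21.30 K.
The reversible limit is COP_R = T_C/ΔT = 12.96, so W_min = Q_C/COP = Q_C·ΔT/T_C.
W_min = 1230000 × 21.30/276.00 = 94920 kJ.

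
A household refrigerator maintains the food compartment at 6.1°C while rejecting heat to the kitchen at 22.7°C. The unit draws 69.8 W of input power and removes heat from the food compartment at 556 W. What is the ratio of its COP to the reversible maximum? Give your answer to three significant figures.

COP_actual = Q̇_C/Ẇ = 556.0/69.80 = 7.966.
In absolute terms T_C = 279.25 K and T_H = 295.85 K, so ΔT = 16.60 K.
COP_Carnot = T_C/ΔT = 279.25/16.60 = 16.82.
η_II = COP_actual/COP_Carnot = 7.966/16.82 = 0.4735.

0.474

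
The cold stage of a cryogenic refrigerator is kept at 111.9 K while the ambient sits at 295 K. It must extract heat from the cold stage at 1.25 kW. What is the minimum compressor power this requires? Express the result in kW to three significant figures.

2.05 kW

The reservoir spacing is ΔT = 295 − 111.9 = 183.1 K.
COP_Carnot = T_C/ΔT = 111.90/183.1 = 0.6111.
Ẇ_min = Q̇/COP_Carnot = 1.250/0.6111 = 2.045 kW.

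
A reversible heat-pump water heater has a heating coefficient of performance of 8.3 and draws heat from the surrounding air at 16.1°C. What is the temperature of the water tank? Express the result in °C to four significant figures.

55.72 °C

COP_HP = T_H/(T_H − T_C) rearranges to T_H = COP·T_C/(COP − 1).
With T_C = 289.25 K, T_H = 8.3 × 289.25/7.300 = 328.87 K.
Converting, 328.87 K = 55.72°C.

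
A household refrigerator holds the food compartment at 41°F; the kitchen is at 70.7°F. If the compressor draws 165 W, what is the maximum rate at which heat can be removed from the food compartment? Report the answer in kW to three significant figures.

2.78 kW

In absolute terms T_C = 278.15 K and T_H = 294.65 K, so ΔT = 16.50 K.
COP_Carnot = T_C/ΔT = 278.15/16.50 = 16.86.
Q̇_max = COP_Carnot × Ẇ = 16.86 × 165.0 W = 2782 W = 2.782 kW.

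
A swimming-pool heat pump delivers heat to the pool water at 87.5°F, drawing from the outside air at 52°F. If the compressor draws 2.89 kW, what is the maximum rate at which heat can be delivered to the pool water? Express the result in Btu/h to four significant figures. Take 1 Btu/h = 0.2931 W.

152000 Btu/h

In absolute terms T_C = 284.26 K and T_H = 303.98 K, so ΔT = 19.72 K.
COP_Carnot = T_H/ΔT = 303.98/19.72 = 15.41.
Q̇_max = COP_Carnot × Ẇ = 15.41 × 2.890 kW = 44.54 kW = 152000 Btu/h.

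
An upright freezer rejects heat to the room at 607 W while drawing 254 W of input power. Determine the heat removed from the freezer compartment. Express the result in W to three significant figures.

For a cyclic device the first law requires Q̇_H = Q̇_C + Ẇ.
Q̇_C = Q̇_H − Ẇ = 353.0 W.

353 W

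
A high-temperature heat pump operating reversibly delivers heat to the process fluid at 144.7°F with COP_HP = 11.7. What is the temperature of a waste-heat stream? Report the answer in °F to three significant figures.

COP_HP = T_H/(T_H − T_C) gives T_H − T_C = T_H/COP.
With T_H = 335.76 K, T_C = 335.76 × (1 − 1/11.7) = 307.06 K.
Converting, 307.06 K = 93.04°F.

93.0 °F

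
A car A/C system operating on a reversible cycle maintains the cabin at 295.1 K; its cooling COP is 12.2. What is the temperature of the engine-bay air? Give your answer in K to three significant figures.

319 K

COP_R = T_C/(T_H − T_C) gives T_H − T_C = T_C/COP.
With T_C = 295.10 K, T_H = 295.10 × (1 + 1/12.2) = 319.29 K.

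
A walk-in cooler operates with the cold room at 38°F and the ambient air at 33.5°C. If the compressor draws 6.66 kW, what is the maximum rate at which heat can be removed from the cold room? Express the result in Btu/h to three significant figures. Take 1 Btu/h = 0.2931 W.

In absolute terms T_C = 276.48 K and T_H = 306.65 K, so ΔT = 30.17 K.
COP_Carnot = T_C/ΔT = 276.48/30.17 = 9.165.
Q̇_max = COP_Carnot × Ẇ = 9.165 × 6.660 kW = 61.04 kW = 208300 Btu/h.

208000 Btu/h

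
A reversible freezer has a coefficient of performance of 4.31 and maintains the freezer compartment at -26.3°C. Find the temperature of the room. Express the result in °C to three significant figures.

COP_R = T_C/(T_H − T_C) gives T_H − T_C = T_C/COP.
With T_C = 246.85 K, T_H = 246.85 × (1 + 1/4.31) = 304.12 K.
Converting, 304.12 K = 30.97°C.

31.0 °C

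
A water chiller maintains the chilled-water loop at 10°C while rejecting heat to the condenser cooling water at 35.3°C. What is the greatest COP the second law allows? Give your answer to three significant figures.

In absolute terms T_C = 283.15 K and T_H = 308.45 K, so ΔT = 25.30 K.
For a reversible cycle, COP_Carnot = T_C/ΔT = 283.15/25.30 = 11.19.

11.2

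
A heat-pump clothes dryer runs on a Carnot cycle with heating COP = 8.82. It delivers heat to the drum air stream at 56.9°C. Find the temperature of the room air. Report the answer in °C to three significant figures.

19.5 °C

COP_HP = T_H/(T_H − T_C) gives T_H − T_C = T_H/COP.
With T_H = 330.05 K, T_C = 330.05 × (1 − 1/8.82) = 292.63 K.
Converting, 292.63 K = 19.48°C.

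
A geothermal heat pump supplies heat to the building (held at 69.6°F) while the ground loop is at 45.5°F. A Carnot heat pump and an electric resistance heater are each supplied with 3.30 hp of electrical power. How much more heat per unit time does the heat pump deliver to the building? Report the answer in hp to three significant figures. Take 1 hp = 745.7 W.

69.2 hp

In absolute terms T_C = 280.65 K and T_H = 294.04 K, so ΔT = 13.39 K.
COP_Carnot = T_H/ΔT = 294.04/13.39 = 21.96.
The heat pump delivers Q̇_H = COP × Ẇ = 72.47 hp; the resistance heater delivers Ẇ = 3.300 hp.
Extra = (COP − 1)·Ẇ = 69.17 hp.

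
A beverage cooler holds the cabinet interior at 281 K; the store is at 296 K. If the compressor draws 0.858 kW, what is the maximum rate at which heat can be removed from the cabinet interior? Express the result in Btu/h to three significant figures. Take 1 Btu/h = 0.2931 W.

The reservoir spacing is ΔT = 296 − 281 = 15.00 K.
COP_Carnot = T_C/ΔT = 281.00/15.00 = 18.73.
Q̇_max = COP_Carnot × Ẇ = 18.73 × 0.8580 kW = 16.07 kW = 54840 Btu/h.

54800 Btu/h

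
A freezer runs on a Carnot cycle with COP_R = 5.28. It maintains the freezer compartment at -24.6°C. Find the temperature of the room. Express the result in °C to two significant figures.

COP_R = T_C/(T_H − T_C) gives T_H − T_C = T_C/COP.
With T_C = 248.55 K, T_H = 248.55 × (1 + 1/5.28) = 295.62 K.
Converting, 295.62 K = 22.47°C.

22 °C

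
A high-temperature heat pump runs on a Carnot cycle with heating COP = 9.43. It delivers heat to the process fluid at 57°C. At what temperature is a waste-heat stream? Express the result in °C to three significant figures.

COP_HP = T_H/(T_H − T_C) gives T_H − T_C = T_H/COP.
With T_H = 330.15 K, T_C = 330.15 × (1 − 1/9.43) = 295.14 K.
Converting, 295.14 K = 21.99°C.

22.0 °C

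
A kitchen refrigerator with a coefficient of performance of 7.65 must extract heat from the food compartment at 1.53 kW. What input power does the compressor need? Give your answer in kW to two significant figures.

0.20 kW

Ẇ = Q̇_C/COP = 1.530/7.65 = 0.2000 kW.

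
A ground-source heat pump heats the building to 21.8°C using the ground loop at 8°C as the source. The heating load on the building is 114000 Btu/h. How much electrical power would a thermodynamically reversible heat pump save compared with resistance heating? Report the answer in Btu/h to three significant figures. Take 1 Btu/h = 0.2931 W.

109000 Btu/h

In absolute terms T_C = 281.15 K and T_H = 294.95 K, so ΔT = 13.80 K.
COP_Carnot = T_H/ΔT = 294.95/13.80 = 21.37.
Resistance heating needs Ẇ_res = Q̇_H = 114000 Btu/h; the reversible heat pump needs only Ẇ_hp = Q̇_H/COP = 5334 Btu/h.
Saving = 114000 − 5334 = 108700 Btu/h.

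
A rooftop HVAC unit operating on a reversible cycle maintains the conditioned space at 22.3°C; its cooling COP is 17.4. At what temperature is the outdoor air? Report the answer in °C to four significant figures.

COP_R = T_C/(T_H − T_C) gives T_H − T_C = T_C/COP.
With T_C = 295.45 K, T_H = 295.45 × (1 + 1/17.4) = 312.43 K.
Converting, 312.43 K = 39.28°C.

39.28 °C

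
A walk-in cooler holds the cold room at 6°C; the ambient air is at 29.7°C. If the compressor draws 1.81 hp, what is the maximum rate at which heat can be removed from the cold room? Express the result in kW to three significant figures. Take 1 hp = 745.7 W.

In absolute terms T_C = 279.15 K and T_H = 302.85 K, so ΔT = 23.70 K.
COP_Carnot = T_C/ΔT = 279.15/23.70 = 11.78.
Q̇_max = COP_Carnot × Ẇ = 11.78 × 1.810 hp = 21.32 hp = 15.90 kW.

15.9 kW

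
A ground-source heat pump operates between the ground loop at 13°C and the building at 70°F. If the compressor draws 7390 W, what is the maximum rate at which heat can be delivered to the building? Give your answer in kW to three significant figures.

268 kW

In absolute terms T_C = 286.15 K and T_H = 294.26 K, so ΔT = 8.111 K.
COP_Carnot = T_H/ΔT = 294.26/8.111 = 36.28.
Q̇_max = COP_Carnot × Ẇ = 36.28 × 7390 W = 268100 W = 268.1 kW.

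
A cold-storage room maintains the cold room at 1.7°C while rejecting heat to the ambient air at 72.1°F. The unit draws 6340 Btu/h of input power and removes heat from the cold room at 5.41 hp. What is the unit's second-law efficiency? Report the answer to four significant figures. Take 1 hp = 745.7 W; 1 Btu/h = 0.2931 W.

0.1625

Converting, Q̇_C = 5.410 hp = 13760 Btu/h, so COP_actual = Q̇_C/Ẇ = 13760/6340 = 2.171.
In absolute terms T_C = 274.85 K and T_H = 295.43 K, so ΔT = 20.58 K.
COP_Carnot = T_C/ΔT = 274.85/20.58 = 13.36.
η_II = COP_actual/COP_Carnot = 2.171/13.36 = 0.1625.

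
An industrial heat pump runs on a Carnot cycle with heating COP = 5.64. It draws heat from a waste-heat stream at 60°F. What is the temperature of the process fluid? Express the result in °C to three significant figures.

77.8 °C

COP_HP = T_H/(T_H − T_C) rearranges to T_H = COP·T_C/(COP − 1).
With T_C = 288.71 K, T_H = 5.64 × 288.71/4.640 = 350.93 K.
Converting, 350.93 K = 77.78°C.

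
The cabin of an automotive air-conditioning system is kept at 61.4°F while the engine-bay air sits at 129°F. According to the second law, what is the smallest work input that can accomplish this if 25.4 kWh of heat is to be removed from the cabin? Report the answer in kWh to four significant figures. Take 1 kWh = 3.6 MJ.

In absolute terms T_C = 289.48 K and T_H = 327.04 K, so ΔT = 37.56 K.
The reversible limit is COP_R = T_C/ΔT = 7.708, so W_min = Q_C/COP = Q_C·ΔT/T_C.
W_min = 25.40 × 37.56/289.48 = 3.295 kWh.

3.295 kWh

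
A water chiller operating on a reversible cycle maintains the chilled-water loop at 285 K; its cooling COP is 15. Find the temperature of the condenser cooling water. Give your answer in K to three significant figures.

COP_R = T_C/(T_H − T_C) gives T_H − T_C = T_C/COP.
With T_C = 285.00 K, T_H = 285.00 × (1 + 1/15) = 304.00 K.

304 K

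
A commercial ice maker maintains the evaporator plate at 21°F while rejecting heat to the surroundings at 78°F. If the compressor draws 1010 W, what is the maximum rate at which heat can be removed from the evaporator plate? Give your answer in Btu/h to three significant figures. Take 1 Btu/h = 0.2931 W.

In absolute terms T_C = 267.04 K and T_H = 298.71 K, so ΔT = 31.67 K.
COP_Carnot = T_C/ΔT = 267.04/31.67 = 8.433.
Q̇_max = COP_Carnot × Ẇ = 8.433 × 1010 W = 8517 W = 29060 Btu/h.

29100 Btu/h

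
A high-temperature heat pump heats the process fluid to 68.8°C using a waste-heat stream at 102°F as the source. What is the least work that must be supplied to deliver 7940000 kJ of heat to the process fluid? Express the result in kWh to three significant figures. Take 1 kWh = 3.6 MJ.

193 kWh

In absolute terms T_C = 312.04 K and T_H = 341.95 K, so ΔT = 29.91 K.
The reversible limit is COP_HP = T_H/ΔT = 11.43, so W_min = Q_H/COP = Q_H·ΔT/T_H.
W_min = 7940000 × 29.91/341.95 = 694500 kJ = 192.9 kWh.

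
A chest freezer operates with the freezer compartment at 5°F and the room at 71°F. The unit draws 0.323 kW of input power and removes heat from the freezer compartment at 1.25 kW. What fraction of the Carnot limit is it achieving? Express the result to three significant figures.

COP_actual = Q̇_C/Ẇ = 1.250/0.3230 = 3.870.
In absolute terms T_C = 258.15 K and T_H = 294.82 K, so ΔT = 36.67 K.
COP_Carnot = T_C/ΔT = 258.15/36.67 = 7.040.
η_II = COP_actual/COP_Carnot = 3.870/7.040 = 0.5497.

0.550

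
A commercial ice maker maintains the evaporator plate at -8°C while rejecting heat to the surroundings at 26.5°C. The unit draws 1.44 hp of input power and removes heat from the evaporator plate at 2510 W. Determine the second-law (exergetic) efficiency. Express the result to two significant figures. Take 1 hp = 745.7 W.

0.30

Converting, Q̇_C = 2510 W = 3.366 hp, so COP_actual = Q̇_C/Ẇ = 3.366/1.440 = 2.337.
In absolute terms T_C = 265.15 K and T_H = 299.65 K, so ΔT = 34.50 K.
COP_Carnot = T_C/ΔT = 265.15/34.50 = 7.686.
η_II = COP_actual/COP_Carnot = 2.337/7.686 = 0.3041.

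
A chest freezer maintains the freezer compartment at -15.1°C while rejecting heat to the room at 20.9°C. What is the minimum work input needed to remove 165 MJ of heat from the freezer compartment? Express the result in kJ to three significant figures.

23000 kJ

In absolute terms T_C = 258.05 K and T_H = 294.05 K, so ΔT = 36.00 K.
The reversible limit is COP_R = T_C/ΔT = 7.168, so W_min = Q_C/COP = Q_C·ΔT/T_C.
W_min = 165.0 × 36.00/258.05 = 23.02 MJ = 23020 kJ.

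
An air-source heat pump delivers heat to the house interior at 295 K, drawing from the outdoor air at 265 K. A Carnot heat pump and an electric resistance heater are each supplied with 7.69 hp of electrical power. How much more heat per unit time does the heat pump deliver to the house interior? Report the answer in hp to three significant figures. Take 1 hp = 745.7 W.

67.9 hp

The reservoir spacing is ΔT = 295 − 265 = 30.00 K.
COP_Carnot = T_H/ΔT = 295.00/30.00 = 9.833.
The heat pump delivers Q̇_H = COP × Ẇ = 75.62 hp; the resistance heater delivers Ẇ = 7.690 hp.
Extra = (COP − 1)·Ẇ = 67.93 hp.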